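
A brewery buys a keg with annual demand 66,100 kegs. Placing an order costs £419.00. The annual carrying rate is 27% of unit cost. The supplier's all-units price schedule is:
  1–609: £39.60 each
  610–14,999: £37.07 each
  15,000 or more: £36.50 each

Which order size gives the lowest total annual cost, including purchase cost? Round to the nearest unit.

Holding cost per unit per year at price C is H = 0.27·C.
Evaluate total cost at each tier's feasible EOQ or, if the EOQ is below the tier, at the tier's minimum quantity.
Tier 1 (£39.60): EOQ = 2276.1 exceeds tier's upper bound 609, so this tier is dominated.
EOQ at £37.07 = 2352.5 (feasible in tier 2): TC = 66,100×£37.07 + (66,100/2352.5)×419 + (2352.5/2)×0.27×£37.07 = £2,473,872.93.
EOQ at £36.50 = 2370.8 < 15000, so use break Q=15000: TC = 66,100×£36.50 + (66,100/15000.0)×419 + (15000.0/2)×0.27×£36.50 = £2,488,408.89.
Lowest total cost is £2,473,872.93 at Q = 2352.5.

Q* ≈ 2,352 kegs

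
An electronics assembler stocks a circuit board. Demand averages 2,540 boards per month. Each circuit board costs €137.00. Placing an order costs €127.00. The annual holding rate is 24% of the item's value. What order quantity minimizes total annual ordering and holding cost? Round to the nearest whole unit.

Annual demand D = 2,540 × 12 = 30,480.
Holding cost H = 0.24 × €137.00 = €32.8800 per unit per year.
EOQ = √(2DS / H) = √(2 × 30,480 × 127 / 32.88).
= √(7,741,920 / 32.88) = √235,459.854 ≈ 485.242.

Q* ≈ 485 boards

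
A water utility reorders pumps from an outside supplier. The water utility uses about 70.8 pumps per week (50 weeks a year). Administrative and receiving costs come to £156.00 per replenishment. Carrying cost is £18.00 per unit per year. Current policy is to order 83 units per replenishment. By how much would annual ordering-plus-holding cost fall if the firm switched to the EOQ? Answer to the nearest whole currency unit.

Annual demand D = 70.8 × 50 = 3,540.
EOQ = √(2DS/H) = √(2 × 3,540 × 156 / 18) ≈ 247.71.
Cost at Q* = (D/Q*)S + (Q*/2)H = √(2DSH) ≈ £4,458.77.
Cost at Q = 83: (3,540/83)×156 + (83/2)×18 = £6,653.49 + £747.00 = £7,400.49.
Excess = £7,400.49 − £4,458.77 = £2,941.72.

Extra cost ≈ £2,942 per year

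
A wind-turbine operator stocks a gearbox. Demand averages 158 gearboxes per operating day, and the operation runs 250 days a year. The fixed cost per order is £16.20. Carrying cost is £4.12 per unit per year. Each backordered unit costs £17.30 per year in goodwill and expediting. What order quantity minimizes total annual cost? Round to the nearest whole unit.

Q* ≈ 620 gearboxes

Annual demand D = 158 × 250 = 39,500.
With planned backorders, Q* = √(2DS/H) · √((H+B)/B).
√(2DS/H) = √(2 × 39,500 × 16.2 / 4.12) = 557.343.
√((H+B)/B) = √((4.12+17.3)/17.3) = 1.1127.
Q* ≈ 620.168.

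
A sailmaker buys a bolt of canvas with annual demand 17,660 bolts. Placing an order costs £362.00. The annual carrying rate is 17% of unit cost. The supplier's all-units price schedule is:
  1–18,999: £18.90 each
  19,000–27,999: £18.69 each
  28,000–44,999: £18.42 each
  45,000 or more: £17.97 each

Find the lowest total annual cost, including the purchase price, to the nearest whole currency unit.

TC* ≈ £340,183

Holding cost per unit per year at price C is H = 0.17·C.
For each price level, check whether its EOQ is feasible; otherwise the best quantity at that price is the breakpoint.
EOQ at £18.90 = 1994.8 (feasible in tier 1): TC = 17,660×£18.90 + (17,660/1994.8)×362 + (1994.8/2)×0.17×£18.90 = £340,183.44.
EOQ at £18.69 = 2006.0 < 19000, so use break Q=19000: TC = 17,660×£18.69 + (17,660/19000.0)×362 + (19000.0/2)×0.17×£18.69 = £360,586.22.
EOQ at £18.42 = 2020.7 < 28000, so use break Q=28000: TC = 17,660×£18.42 + (17,660/28000.0)×362 + (28000.0/2)×0.17×£18.42 = £369,365.12.
EOQ at £17.97 = 2045.8 < 45000, so use break Q=45000: TC = 17,660×£17.97 + (17,660/45000.0)×362 + (45000.0/2)×0.17×£17.97 = £386,227.51.
Lowest total cost among the candidates is at Q = 1994.8.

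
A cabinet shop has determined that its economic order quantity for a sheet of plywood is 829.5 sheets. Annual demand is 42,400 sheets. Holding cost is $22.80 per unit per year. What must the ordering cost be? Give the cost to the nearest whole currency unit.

S ≈ $185

Invert the EOQ relation Q*² = 2DS/H.
From Q* = √(2DS/H): S = Q*²H / (2D) = 829.5² × 22.8 / (2 × 42,400) = 185.0000.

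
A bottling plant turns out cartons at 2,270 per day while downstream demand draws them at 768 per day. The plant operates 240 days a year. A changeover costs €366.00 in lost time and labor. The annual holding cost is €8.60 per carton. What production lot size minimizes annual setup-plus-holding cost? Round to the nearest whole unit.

Q* ≈ 4,869 cartons

Annual demand D = 768 × 240 = 184,320.
Production build-up factor (1 − d/p) = 1 − 768/2,270 = 0.6617.
Q* = √(2DS / (H(1 − d/p))) = √(2 × 184,320 × 366 / (8.6 × 0.6617)).
= √(134,922,240 / 5.6904) ≈ 4869.345.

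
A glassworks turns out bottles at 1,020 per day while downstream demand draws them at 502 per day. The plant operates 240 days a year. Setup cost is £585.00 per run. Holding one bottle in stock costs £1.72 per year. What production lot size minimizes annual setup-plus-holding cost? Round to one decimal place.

Annual demand D = 502 × 240 = 120,480.
Production build-up factor (1 − d/p) = 1 − 502/1,020 = 0.5078.
Q* = √(2DS / (H(1 − d/p))) = √(2 × 120,480 × 585 / (1.72 × 0.5078)).
= √(140,961,600 / 0.8735) ≈ 12703.442.

Q* ≈ 12,703.4 bottles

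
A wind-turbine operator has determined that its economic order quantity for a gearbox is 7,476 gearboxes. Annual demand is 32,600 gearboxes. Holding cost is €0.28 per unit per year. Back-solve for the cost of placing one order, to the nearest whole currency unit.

Squaring Q* = √(2DS/H) gives Q*² = 2DS/H.
From Q* = √(2DS/H): S = Q*²H / (2D) = 7,476² × 0.28 / (2 × 32,600) = 240.0209.

S ≈ €240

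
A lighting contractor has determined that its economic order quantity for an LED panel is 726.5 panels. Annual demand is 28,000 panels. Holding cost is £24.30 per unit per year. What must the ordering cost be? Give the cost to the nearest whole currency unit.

Squaring Q* = √(2DS/H) gives Q*² = 2DS/H.
From Q* = √(2DS/H): S = Q*²H / (2D) = 726.5² × 24.3 / (2 × 28,000) = 229.0285.

S ≈ £229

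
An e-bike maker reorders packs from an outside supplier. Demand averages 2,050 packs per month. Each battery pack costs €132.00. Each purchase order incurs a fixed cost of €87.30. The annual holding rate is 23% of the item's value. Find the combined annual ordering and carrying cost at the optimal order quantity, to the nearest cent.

TC* ≈ €11,419.33

Annual demand D = 2,050 × 12 = 24,600.
Holding cost H = 0.23 × €132.00 = €30.3600 per unit per year.
Q* = √(2DS/H) = √(2 × 24,600 × 87.3 / 30.36) ≈ 376.13.
At the optimum the two cost components are equal, so total cost = 2·(Q*/2)H = Q*·H.
Minimum total = √(2DSH) = √(2 × 24,600 × 87.3 × 30.36) ≈ 11419.328.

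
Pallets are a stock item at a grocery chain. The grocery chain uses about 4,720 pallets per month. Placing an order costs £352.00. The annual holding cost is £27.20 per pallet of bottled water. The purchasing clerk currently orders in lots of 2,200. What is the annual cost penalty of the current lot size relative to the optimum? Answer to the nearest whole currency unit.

Extra cost ≈ £6,049 per year

Annual demand D = 4,720 × 12 = 56,640.
EOQ = √(2DS/H) = √(2 × 56,640 × 352 / 27.2) ≈ 1210.78.
Cost at Q* = (D/Q*)S + (Q*/2)H = √(2DSH) ≈ £32,933.08.
Cost at Q = 2,200: (56,640/2,200)×352 + (2,200/2)×27.2 = £9,062.40 + £29,920.00 = £38,982.40.
Excess = £38,982.40 − £32,933.08 = £6,049.32.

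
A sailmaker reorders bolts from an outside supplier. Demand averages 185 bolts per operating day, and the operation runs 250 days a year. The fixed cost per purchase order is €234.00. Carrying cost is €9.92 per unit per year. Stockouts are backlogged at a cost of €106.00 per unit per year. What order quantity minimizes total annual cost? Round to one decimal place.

Q* ≈ 1,544.7 bolts

Annual demand D = 185 × 250 = 46,250.
With planned backorders, Q* = √(2DS/H) · √((H+B)/B).
√(2DS/H) = √(2 × 46,250 × 234 / 9.92) = 1477.144.
√((H+B)/B) = √((9.92+106)/106) = 1.0457.
Q* ≈ 1544.718.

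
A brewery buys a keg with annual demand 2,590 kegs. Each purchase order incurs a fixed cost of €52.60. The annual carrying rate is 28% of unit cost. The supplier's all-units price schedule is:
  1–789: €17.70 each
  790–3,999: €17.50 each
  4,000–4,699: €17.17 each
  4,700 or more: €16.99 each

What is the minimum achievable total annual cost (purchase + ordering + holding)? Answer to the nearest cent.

Holding cost per unit per year at price C is H = 0.28·C.
Evaluate total cost at each tier's feasible EOQ or, if the EOQ is below the tier, at the tier's minimum quantity.
EOQ at €17.70 = 234.5 (feasible in tier 1): TC = 2,590×€17.70 + (2,590/234.5)×52.6 + (234.5/2)×0.28×€17.70 = €47,005.05.
EOQ at €17.50 = 235.8 < 790, so use break Q=790: TC = 2,590×€17.50 + (2,590/790.0)×52.6 + (790.0/2)×0.28×€17.50 = €47,432.95.
EOQ at €17.17 = 238.1 < 4000, so use break Q=4000: TC = 2,590×€17.17 + (2,590/4000.0)×52.6 + (4000.0/2)×0.28×€17.17 = €54,119.56.
EOQ at €16.99 = 239.3 < 4700, so use break Q=4700: TC = 2,590×€16.99 + (2,590/4700.0)×52.6 + (4700.0/2)×0.28×€16.99 = €55,212.51.
Lowest total cost among the candidates is at Q = 234.5.

TC* ≈ €47,005.05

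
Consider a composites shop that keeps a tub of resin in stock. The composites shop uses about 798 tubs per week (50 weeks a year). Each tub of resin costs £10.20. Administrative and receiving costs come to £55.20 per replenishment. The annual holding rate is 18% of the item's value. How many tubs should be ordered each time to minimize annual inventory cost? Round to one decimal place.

Annual demand D = 798 × 50 = 39,900.
Holding cost H = 0.18 × £10.20 = £1.8360 per unit per year.
EOQ = √(2DS / H) = √(2 × 39,900 × 55.2 / 1.836).
= √(4,404,960 / 1.836) = √2,399,215.6863 ≈ 1548.940.

Q* ≈ 1,548.9 tubs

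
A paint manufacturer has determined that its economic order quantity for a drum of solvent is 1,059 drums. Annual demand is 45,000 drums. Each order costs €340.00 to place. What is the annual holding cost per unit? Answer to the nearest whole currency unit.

H ≈ €27

Squaring Q* = √(2DS/H) gives Q*² = 2DS/H.
From Q* = √(2DS/H): H = 2DS / Q*² = 2 × 45,000 × 340 / 1,059² = 27.2853.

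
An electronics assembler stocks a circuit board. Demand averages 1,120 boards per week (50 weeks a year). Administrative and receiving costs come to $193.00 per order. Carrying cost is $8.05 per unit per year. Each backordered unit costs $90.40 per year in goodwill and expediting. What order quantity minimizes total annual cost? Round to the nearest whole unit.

Q* ≈ 1,710 boards

Annual demand D = 1,120 × 50 = 56,000.
With planned backorders, Q* = √(2DS/H) · √((H+B)/B).
√(2DS/H) = √(2 × 56,000 × 193 / 8.05) = 1638.663.
√((H+B)/B) = √((8.05+90.4)/90.4) = 1.0436.
Q* ≈ 1710.068.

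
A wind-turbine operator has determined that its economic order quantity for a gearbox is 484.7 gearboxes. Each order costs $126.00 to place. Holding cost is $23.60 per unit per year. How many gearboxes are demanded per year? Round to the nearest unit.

Invert the EOQ relation Q*² = 2DS/H.
From Q* = √(2DS/H): D = Q*²H / (2S) = 484.7² × 23.6 / (2 × 126) = 22001.764.

D ≈ 22,002 gearboxes per year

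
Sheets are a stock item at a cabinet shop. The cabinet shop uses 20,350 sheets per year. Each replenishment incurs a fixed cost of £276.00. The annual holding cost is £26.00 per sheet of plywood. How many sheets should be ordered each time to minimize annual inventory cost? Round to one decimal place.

EOQ = √(2DS / H) = √(2 × 20,350 × 276 / 26).
= √(11,233,200 / 26) = √432,046.1538 ≈ 657.302.

Q* ≈ 657.3 sheets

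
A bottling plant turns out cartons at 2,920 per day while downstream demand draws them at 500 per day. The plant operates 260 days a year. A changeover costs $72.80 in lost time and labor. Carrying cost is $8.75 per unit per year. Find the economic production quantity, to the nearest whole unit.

Annual demand D = 500 × 260 = 130,000.
Production build-up factor (1 − d/p) = 1 − 500/2,920 = 0.8288.
Q* = √(2DS / (H(1 − d/p))) = √(2 × 130,000 × 72.8 / (8.75 × 0.8288)).
= √(18,928,000 / 7.2517) ≈ 1615.593.

Q* ≈ 1,616 cartons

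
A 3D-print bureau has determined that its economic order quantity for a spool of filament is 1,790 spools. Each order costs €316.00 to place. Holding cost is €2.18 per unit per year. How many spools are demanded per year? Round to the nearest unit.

Invert the EOQ relation Q*² = 2DS/H.
From Q* = √(2DS/H): D = Q*²H / (2S) = 1,790² × 2.18 / (2 × 316) = 11052.117.

D ≈ 11,052 spools per year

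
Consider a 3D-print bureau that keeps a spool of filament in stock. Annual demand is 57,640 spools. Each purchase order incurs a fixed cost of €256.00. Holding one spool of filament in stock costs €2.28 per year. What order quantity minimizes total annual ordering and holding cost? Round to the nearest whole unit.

EOQ = √(2DS / H) = √(2 × 57,640 × 256 / 2.28).
= √(29,511,680 / 2.28) = √12,943,719.2982 ≈ 3597.738.

Q* ≈ 3,598 spools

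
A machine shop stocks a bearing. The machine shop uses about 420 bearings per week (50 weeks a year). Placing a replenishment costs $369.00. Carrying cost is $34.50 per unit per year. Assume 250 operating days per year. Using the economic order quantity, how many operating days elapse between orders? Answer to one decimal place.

T ≈ 8.0 days

Annual demand D = 420 × 50 = 21,000.
The optimal lot size = √(2DS/H) = √(2 × 21,000 × 369 / 34.5) ≈ 670.24.
Cycle time = Q*/D × 250 = 670.24 / 21,000 × 250 ≈ 7.979 days.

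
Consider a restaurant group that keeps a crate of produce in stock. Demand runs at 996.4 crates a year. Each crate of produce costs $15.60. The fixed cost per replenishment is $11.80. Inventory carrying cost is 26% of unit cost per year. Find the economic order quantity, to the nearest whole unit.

Q* ≈ 76 crates

Holding cost H = 0.26 × $15.60 = $4.0560 per unit per year.
EOQ = √(2DS / H) = √(2 × 996.4 × 11.8 / 4.056).
= √(23,515.04 / 4.056) = √5,797.5937 ≈ 76.142.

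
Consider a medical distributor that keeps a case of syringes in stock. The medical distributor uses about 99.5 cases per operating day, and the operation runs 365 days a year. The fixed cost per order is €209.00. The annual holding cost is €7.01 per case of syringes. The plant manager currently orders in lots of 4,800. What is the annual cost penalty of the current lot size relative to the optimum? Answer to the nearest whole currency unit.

Annual demand D = 99.5 × 365 = 36,317.5.
EOQ = √(2DS/H) = √(2 × 36,317.5 × 209 / 7.01) ≈ 1471.59.
Cost at Q* = (D/Q*)S + (Q*/2)H = √(2DSH) ≈ €10,315.85.
Cost at Q = 4,800: (36,317.5/4,800)×209 + (4,800/2)×7.01 = €1,581.32 + €16,824.00 = €18,405.32.
Excess = €18,405.32 − €10,315.85 = €8,089.47.

Extra cost ≈ €8,089 per year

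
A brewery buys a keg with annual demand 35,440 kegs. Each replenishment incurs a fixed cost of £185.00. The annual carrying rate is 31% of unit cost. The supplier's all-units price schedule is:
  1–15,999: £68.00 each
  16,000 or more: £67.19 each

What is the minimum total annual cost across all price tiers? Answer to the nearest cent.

TC* ≈ £2,426,545.82

Holding cost per unit per year at price C is H = 0.31·C.
Evaluate total cost at each tier's feasible EOQ or, if the EOQ is below the tier, at the tier's minimum quantity.
EOQ at £68.00 = 788.7 (feasible in tier 1): TC = 35,440×£68.00 + (35,440/788.7)×185 + (788.7/2)×0.31×£68.00 = £2,426,545.82.
EOQ at £67.19 = 793.4 < 16000, so use break Q=16000: TC = 35,440×£67.19 + (35,440/16000.0)×185 + (16000.0/2)×0.31×£67.19 = £2,548,254.58.
Lowest total cost among the candidates is at Q = 788.7.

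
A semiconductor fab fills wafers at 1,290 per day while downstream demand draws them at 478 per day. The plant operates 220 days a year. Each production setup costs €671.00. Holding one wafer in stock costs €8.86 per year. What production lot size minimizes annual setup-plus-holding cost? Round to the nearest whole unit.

Annual demand D = 478 × 220 = 105,160.
Production build-up factor (1 − d/p) = 1 − 478/1,290 = 0.6295.
Q* = √(2DS / (H(1 − d/p))) = √(2 × 105,160 × 671 / (8.86 × 0.6295)).
= √(141,124,720 / 5.577) ≈ 5030.388.

Q* ≈ 5,030 wafers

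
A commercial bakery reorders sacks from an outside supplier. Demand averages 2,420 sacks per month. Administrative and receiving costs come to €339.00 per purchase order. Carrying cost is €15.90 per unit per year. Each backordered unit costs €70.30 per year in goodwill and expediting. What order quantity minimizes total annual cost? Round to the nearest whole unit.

Q* ≈ 1,232 sacks

Annual demand D = 2,420 × 12 = 29,040.
With planned backorders, Q* = √(2DS/H) · √((H+B)/B).
√(2DS/H) = √(2 × 29,040 × 339 / 15.9) = 1112.794.
√((H+B)/B) = √((15.9+70.3)/70.3) = 1.1073.
Q* ≈ 1232.227.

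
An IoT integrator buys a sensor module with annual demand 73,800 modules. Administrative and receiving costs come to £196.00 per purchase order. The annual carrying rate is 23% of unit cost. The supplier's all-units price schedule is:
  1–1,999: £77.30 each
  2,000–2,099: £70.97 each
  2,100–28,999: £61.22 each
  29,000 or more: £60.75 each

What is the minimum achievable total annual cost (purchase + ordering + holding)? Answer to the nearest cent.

Holding cost per unit per year at price C is H = 0.23·C.
For each price level, check whether its EOQ is feasible; otherwise the best quantity at that price is the breakpoint.
EOQ at £77.30 = 1275.6 (feasible in tier 1): TC = 73,800×£77.30 + (73,800/1275.6)×196 + (1275.6/2)×0.23×£77.30 = £5,727,419.05.
EOQ at £70.97 = 1331.3 < 2000, so use break Q=2000: TC = 73,800×£70.97 + (73,800/2000.0)×196 + (2000.0/2)×0.23×£70.97 = £5,261,141.50.
EOQ at £61.22 = 1433.4 < 2100, so use break Q=2100: TC = 73,800×£61.22 + (73,800/2100.0)×196 + (2100.0/2)×0.23×£61.22 = £4,539,708.63.
EOQ at £60.75 = 1438.9 < 29000, so use break Q=29000: TC = 73,800×£60.75 + (73,800/29000.0)×196 + (29000.0/2)×0.23×£60.75 = £4,686,450.04.
Lowest total cost among the candidates is at Q = 2100.0.

TC* ≈ £4,539,708.63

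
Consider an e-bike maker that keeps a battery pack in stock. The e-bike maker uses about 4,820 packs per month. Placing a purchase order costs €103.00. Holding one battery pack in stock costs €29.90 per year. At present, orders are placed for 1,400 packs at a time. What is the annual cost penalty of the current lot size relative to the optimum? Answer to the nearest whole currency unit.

Extra cost ≈ €6,311 per year

Annual demand D = 4,820 × 12 = 57,840.
EOQ = √(2DS/H) = √(2 × 57,840 × 103 / 29.9) ≈ 631.27.
Cost at Q* = (D/Q*)S + (Q*/2)H = √(2DSH) ≈ €18,874.84.
Cost at Q = 1,400: (57,840/1,400)×103 + (1,400/2)×29.9 = €4,255.37 + €20,930.00 = €25,185.37.
Excess = €25,185.37 − €18,874.84 = €6,310.53.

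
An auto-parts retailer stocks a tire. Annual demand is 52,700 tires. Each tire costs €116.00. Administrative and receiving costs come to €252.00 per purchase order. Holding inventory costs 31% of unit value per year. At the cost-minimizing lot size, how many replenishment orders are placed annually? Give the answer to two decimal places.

Holding cost H = 0.31 × €116.00 = €35.9600 per unit per year.
EOQ = √(2DS/H) = √(2 × 52,700 × 252 / 35.96) ≈ 859.43.
Orders per year = D / Q* = 52,700 / 859.43 ≈ 61.320.

N ≈ 61.32 orders per year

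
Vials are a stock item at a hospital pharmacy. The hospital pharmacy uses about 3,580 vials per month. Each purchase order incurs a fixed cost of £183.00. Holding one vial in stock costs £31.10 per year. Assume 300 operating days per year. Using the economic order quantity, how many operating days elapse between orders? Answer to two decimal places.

T ≈ 4.97 days

Annual demand D = 3,580 × 12 = 42,960.
The optimal lot size = √(2DS/H) = √(2 × 42,960 × 183 / 31.1) ≈ 711.04.
Cycle time = Q*/D × 300 = 711.04 / 42,960 × 300 ≈ 4.965 days.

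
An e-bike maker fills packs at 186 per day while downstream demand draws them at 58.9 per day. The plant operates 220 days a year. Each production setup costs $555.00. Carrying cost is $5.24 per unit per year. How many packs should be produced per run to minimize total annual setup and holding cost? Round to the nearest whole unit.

Q* ≈ 2,004 packs

Annual demand D = 58.9 × 220 = 12,958.
Production build-up factor (1 − d/p) = 1 − 58.9/186 = 0.6833.
Q* = √(2DS / (H(1 − d/p))) = √(2 × 12,958 × 555 / (5.24 × 0.6833)).
= √(14,383,380 / 3.5807) ≈ 2004.234.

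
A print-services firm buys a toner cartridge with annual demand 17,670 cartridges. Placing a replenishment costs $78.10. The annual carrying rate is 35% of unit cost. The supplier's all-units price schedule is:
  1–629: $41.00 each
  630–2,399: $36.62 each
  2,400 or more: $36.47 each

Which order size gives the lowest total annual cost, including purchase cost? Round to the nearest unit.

Holding cost per unit per year at price C is H = 0.35·C.
Evaluate total cost at each tier's feasible EOQ or, if the EOQ is below the tier, at the tier's minimum quantity.
EOQ at $41.00 = 438.6 (feasible in tier 1): TC = 17,670×$41.00 + (17,670/438.6)×78.1 + (438.6/2)×0.35×$41.00 = $730,763.39.
EOQ at $36.62 = 464.1 < 630, so use break Q=630: TC = 17,670×$36.62 + (17,670/630.0)×78.1 + (630.0/2)×0.35×$36.62 = $653,303.27.
EOQ at $36.47 = 465.0 < 2400, so use break Q=2400: TC = 17,670×$36.47 + (17,670/2400.0)×78.1 + (2400.0/2)×0.35×$36.47 = $660,317.31.
Lowest total cost is $653,303.27 at Q = 630.0.

Q* ≈ 630 cartridges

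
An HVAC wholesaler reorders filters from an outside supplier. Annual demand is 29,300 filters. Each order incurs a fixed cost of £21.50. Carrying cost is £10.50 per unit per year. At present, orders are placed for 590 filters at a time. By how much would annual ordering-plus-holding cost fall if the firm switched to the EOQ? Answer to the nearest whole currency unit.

Extra cost ≈ £528 per year

EOQ = √(2DS/H) = √(2 × 29,300 × 21.5 / 10.5) ≈ 346.40.
Cost at Q* = (D/Q*)S + (Q*/2)H = √(2DSH) ≈ £3,637.16.
Cost at Q = 590: (29,300/590)×21.5 + (590/2)×10.5 = £1,067.71 + £3,097.50 = £4,165.21.
Excess = £4,165.21 − £3,637.16 = £528.05.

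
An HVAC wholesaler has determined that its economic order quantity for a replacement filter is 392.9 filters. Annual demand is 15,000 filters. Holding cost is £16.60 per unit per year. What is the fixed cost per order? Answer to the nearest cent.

S ≈ £85.42

The basic EOQ model gives Q* = √(2DS/H); rearrange for the unknown.
From Q* = √(2DS/H): S = Q*²H / (2D) = 392.9² × 16.6 / (2 × 15,000) = 85.4183.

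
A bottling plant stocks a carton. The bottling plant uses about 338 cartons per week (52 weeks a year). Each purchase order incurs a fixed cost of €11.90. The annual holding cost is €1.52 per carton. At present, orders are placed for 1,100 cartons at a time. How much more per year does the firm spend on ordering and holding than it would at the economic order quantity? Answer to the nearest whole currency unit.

Annual demand D = 338 × 52 = 17,576.
EOQ = √(2DS/H) = √(2 × 17,576 × 11.9 / 1.52) ≈ 524.60.
Cost at Q* = (D/Q*)S + (Q*/2)H = √(2DSH) ≈ €797.39.
Cost at Q = 1,100: (17,576/1,100)×11.9 + (1,100/2)×1.52 = €190.14 + €836.00 = €1,026.14.
Excess = €1,026.14 − €797.39 = €228.75.

Extra cost ≈ €229 per year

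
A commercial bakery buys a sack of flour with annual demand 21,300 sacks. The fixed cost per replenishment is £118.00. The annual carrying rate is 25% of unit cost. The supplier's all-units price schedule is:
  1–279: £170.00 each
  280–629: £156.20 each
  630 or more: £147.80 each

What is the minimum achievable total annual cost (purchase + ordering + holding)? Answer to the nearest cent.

Holding cost per unit per year at price C is H = 0.25·C.
Candidates are each tier's EOQ (if it falls in that tier) and each price-break quantity.
Tier 1 (£170.00): EOQ = 343.9 exceeds tier's upper bound 279, so this tier is dominated.
EOQ at £156.20 = 358.8 (feasible in tier 2): TC = 21,300×£156.20 + (21,300/358.8)×118 + (358.8/2)×0.25×£156.20 = £3,341,070.59.
EOQ at £147.80 = 368.8 < 630, so use break Q=630: TC = 21,300×£147.80 + (21,300/630.0)×118 + (630.0/2)×0.25×£147.80 = £3,163,768.77.
Lowest total cost among the candidates is at Q = 630.0.

TC* ≈ £3,163,768.77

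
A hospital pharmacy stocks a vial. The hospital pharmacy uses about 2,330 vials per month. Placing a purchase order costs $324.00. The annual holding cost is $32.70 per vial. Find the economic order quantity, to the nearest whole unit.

Q* ≈ 744 vials

Annual demand D = 2,330 × 12 = 27,960.
EOQ = √(2DS / H) = √(2 × 27,960 × 324 / 32.7).
= √(18,118,080 / 32.7) = √554,069.7248 ≈ 744.359.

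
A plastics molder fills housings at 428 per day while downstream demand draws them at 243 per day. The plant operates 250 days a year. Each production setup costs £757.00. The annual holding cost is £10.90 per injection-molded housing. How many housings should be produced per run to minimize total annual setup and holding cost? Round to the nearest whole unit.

Annual demand D = 243 × 250 = 60,750.
Production build-up factor (1 − d/p) = 1 − 243/428 = 0.4322.
Q* = √(2DS / (H(1 − d/p))) = √(2 × 60,750 × 757 / (10.9 × 0.4322)).
= √(91,975,500 / 4.7114) ≈ 4418.337.

Q* ≈ 4,418 housings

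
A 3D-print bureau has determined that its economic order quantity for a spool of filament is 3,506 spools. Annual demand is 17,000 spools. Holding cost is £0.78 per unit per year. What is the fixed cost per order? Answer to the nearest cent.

Squaring Q* = √(2DS/H) gives Q*² = 2DS/H.
From Q* = √(2DS/H): S = Q*²H / (2D) = 3,506² × 0.78 / (2 × 17,000) = 281.9938.

S ≈ £281.99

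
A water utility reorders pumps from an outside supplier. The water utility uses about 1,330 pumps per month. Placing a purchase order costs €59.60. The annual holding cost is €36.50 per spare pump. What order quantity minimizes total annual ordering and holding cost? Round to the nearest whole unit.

Q* ≈ 228 pumps

Annual demand D = 1,330 × 12 = 15,960.
EOQ = √(2DS / H) = √(2 × 15,960 × 59.6 / 36.5).
= √(1,902,432 / 36.5) = √52,121.4247 ≈ 228.301.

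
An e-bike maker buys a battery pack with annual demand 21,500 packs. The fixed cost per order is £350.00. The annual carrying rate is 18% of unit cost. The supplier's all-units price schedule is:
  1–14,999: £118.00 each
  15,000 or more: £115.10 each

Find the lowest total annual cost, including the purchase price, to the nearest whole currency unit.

TC* ≈ £2,554,879

Holding cost per unit per year at price C is H = 0.18·C.
Candidates are each tier's EOQ (if it falls in that tier) and each price-break quantity.
EOQ at £118.00 = 841.8 (feasible in tier 1): TC = 21,500×£118.00 + (21,500/841.8)×350 + (841.8/2)×0.18×£118.00 = £2,554,879.09.
EOQ at £115.10 = 852.3 < 15000, so use break Q=15000: TC = 21,500×£115.10 + (21,500/15000.0)×350 + (15000.0/2)×0.18×£115.10 = £2,630,536.67.
Lowest total cost among the candidates is at Q = 841.8.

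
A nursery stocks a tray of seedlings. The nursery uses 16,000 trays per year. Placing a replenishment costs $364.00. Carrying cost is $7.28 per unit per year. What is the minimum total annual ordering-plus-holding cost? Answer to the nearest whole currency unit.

TC* ≈ $9,209

Q* = √(2DS/H) = √(2 × 16,000 × 364 / 7.28) ≈ 1264.91.
At the optimum the two cost components are equal, so total cost = 2·(Q*/2)H = Q*·H.
Minimum total = √(2DSH) = √(2 × 16,000 × 364 × 7.28) ≈ 9208.553.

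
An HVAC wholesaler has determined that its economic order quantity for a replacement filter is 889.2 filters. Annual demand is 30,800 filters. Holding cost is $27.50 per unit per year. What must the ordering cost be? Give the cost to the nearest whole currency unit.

S ≈ $353

Invert the EOQ relation Q*² = 2DS/H.
From Q* = √(2DS/H): S = Q*²H / (2D) = 889.2² × 27.5 / (2 × 30,800) = 352.9806.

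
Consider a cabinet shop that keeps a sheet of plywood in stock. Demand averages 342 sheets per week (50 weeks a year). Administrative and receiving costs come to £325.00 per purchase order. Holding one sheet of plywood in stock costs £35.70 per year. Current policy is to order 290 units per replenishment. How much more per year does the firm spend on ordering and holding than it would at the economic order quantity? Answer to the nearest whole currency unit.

Extra cost ≈ £4,420 per year

Annual demand D = 342 × 50 = 17,100.
EOQ = √(2DS/H) = √(2 × 17,100 × 325 / 35.7) ≈ 557.98.
Cost at Q* = (D/Q*)S + (Q*/2)H = √(2DSH) ≈ £19,919.98.
Cost at Q = 290: (17,100/290)×325 + (290/2)×35.7 = £19,163.79 + £5,176.50 = £24,340.29.
Excess = £24,340.29 − £19,919.98 = £4,420.32.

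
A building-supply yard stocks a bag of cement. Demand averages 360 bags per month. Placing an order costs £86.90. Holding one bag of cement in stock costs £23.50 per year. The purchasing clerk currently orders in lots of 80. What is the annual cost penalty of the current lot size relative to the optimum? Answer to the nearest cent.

Extra cost ≈ £1,432.10 per year

Annual demand D = 360 × 12 = 4,320.
EOQ = √(2DS/H) = √(2 × 4,320 × 86.9 / 23.5) ≈ 178.74.
Cost at Q* = (D/Q*)S + (Q*/2)H = √(2DSH) ≈ £4,200.50.
Cost at Q = 80: (4,320/80)×86.9 + (80/2)×23.5 = £4,692.60 + £940.00 = £5,632.60.
Excess = £5,632.60 − £4,200.50 = £1,432.10.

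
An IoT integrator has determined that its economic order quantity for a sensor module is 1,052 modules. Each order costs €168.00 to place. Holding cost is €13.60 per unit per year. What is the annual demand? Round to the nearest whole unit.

Invert the EOQ relation Q*² = 2DS/H.
From Q* = √(2DS/H): D = Q*²H / (2S) = 1,052² × 13.6 / (2 × 168) = 44795.162.

D ≈ 44,795 modules per year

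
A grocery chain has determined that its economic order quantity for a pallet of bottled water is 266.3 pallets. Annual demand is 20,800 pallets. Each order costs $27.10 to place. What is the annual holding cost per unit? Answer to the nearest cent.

Squaring Q* = √(2DS/H) gives Q*² = 2DS/H.
From Q* = √(2DS/H): H = 2DS / Q*² = 2 × 20,800 × 27.1 / 266.3² = 15.8972.

H ≈ $15.90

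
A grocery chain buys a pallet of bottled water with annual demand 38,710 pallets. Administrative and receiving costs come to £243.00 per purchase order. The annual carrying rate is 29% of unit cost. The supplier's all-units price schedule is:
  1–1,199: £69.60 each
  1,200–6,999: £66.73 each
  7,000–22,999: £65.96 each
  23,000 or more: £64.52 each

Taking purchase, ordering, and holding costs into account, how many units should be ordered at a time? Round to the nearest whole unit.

Q* ≈ 1,200 pallets

Holding cost per unit per year at price C is H = 0.29·C.
Candidates are each tier's EOQ (if it falls in that tier) and each price-break quantity.
EOQ at £69.60 = 965.4 (feasible in tier 1): TC = 38,710×£69.60 + (38,710/965.4)×243 + (965.4/2)×0.29×£69.60 = £2,713,702.48.
EOQ at £66.73 = 986.0 < 1200, so use break Q=1200: TC = 38,710×£66.73 + (38,710/1200.0)×243 + (1200.0/2)×0.29×£66.73 = £2,602,568.10.
EOQ at £65.96 = 991.7 < 7000, so use break Q=7000: TC = 38,710×£65.96 + (38,710/7000.0)×243 + (7000.0/2)×0.29×£65.96 = £2,621,604.79.
EOQ at £64.52 = 1002.7 < 23000, so use break Q=23000: TC = 38,710×£64.52 + (38,710/23000.0)×243 + (23000.0/2)×0.29×£64.52 = £2,713,152.38.
Lowest total cost is £2,602,568.10 at Q = 1200.0.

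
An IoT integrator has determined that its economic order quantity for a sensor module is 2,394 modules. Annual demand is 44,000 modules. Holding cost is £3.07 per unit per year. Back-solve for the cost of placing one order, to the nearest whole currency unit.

The basic EOQ model gives Q* = √(2DS/H); rearrange for the unknown.
From Q* = √(2DS/H): S = Q*²H / (2D) = 2,394² × 3.07 / (2 × 44,000) = 199.9420.

S ≈ £200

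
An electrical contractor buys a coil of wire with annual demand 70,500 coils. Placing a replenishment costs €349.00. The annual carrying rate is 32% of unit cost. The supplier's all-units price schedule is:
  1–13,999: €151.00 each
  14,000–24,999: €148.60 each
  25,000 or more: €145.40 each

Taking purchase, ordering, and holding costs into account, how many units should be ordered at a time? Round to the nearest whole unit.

Q* ≈ 1,009 coils

Holding cost per unit per year at price C is H = 0.32·C.
Evaluate total cost at each tier's feasible EOQ or, if the EOQ is below the tier, at the tier's minimum quantity.
EOQ at €151.00 = 1009.2 (feasible in tier 1): TC = 70,500×€151.00 + (70,500/1009.2)×349 + (1009.2/2)×0.32×€151.00 = €10,694,262.47.
EOQ at €148.60 = 1017.3 < 14000, so use break Q=14000: TC = 70,500×€148.60 + (70,500/14000.0)×349 + (14000.0/2)×0.32×€148.60 = €10,810,921.46.
EOQ at €145.40 = 1028.4 < 25000, so use break Q=25000: TC = 70,500×€145.40 + (70,500/25000.0)×349 + (25000.0/2)×0.32×€145.40 = €10,833,284.18.
Lowest total cost is €10,694,262.47 at Q = 1009.2.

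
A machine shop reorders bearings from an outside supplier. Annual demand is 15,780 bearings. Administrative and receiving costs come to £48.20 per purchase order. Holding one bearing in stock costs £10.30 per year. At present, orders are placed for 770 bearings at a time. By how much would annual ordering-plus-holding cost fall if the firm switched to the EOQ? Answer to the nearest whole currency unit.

EOQ = √(2DS/H) = √(2 × 15,780 × 48.2 / 10.3) ≈ 384.30.
Cost at Q* = (D/Q*)S + (Q*/2)H = √(2DSH) ≈ £3,958.32.
Cost at Q = 770: (15,780/770)×48.2 + (770/2)×10.3 = £987.79 + £3,965.50 = £4,953.29.
Excess = £4,953.29 − £3,958.32 = £994.97.

Extra cost ≈ £995 per year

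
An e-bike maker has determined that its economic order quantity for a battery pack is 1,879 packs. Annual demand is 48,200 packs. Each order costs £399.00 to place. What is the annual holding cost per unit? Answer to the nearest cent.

H ≈ £10.89

Squaring Q* = √(2DS/H) gives Q*² = 2DS/H.
From Q* = √(2DS/H): H = 2DS / Q*² = 2 × 48,200 × 399 / 1,879² = 10.8942.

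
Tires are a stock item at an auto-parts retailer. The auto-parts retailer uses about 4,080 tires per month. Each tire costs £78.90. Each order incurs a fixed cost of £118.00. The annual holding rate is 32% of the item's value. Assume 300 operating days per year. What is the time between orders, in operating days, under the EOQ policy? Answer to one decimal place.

Annual demand D = 4,080 × 12 = 48,960.
Holding cost H = 0.32 × £78.90 = £25.2480 per unit per year.
The optimal lot size = √(2DS/H) = √(2 × 48,960 × 118 / 25.248) ≈ 676.49.
Cycle time = Q*/D × 300 = 676.49 / 48,960 × 300 ≈ 4.145 days.

T ≈ 4.1 days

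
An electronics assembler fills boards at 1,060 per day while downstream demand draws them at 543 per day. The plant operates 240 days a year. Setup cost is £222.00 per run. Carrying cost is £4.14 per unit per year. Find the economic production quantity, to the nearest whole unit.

Annual demand D = 543 × 240 = 130,320.
Production build-up factor (1 − d/p) = 1 − 543/1,060 = 0.4877.
Q* = √(2DS / (H(1 − d/p))) = √(2 × 130,320 × 222 / (4.14 × 0.4877)).
= √(57,862,080 / 2.0192) ≈ 5353.090.

Q* ≈ 5,353 boards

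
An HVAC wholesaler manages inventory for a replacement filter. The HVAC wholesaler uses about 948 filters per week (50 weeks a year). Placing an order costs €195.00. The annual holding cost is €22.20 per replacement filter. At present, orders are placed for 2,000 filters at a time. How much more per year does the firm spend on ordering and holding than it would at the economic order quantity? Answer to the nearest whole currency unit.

Extra cost ≈ €6,563 per year

Annual demand D = 948 × 50 = 47,400.
EOQ = √(2DS/H) = √(2 × 47,400 × 195 / 22.2) ≈ 912.53.
Cost at Q* = (D/Q*)S + (Q*/2)H = √(2DSH) ≈ €20,258.07.
Cost at Q = 2,000: (47,400/2,000)×195 + (2,000/2)×22.2 = €4,621.50 + €22,200.00 = €26,821.50.
Excess = €26,821.50 − €20,258.07 = €6,563.43.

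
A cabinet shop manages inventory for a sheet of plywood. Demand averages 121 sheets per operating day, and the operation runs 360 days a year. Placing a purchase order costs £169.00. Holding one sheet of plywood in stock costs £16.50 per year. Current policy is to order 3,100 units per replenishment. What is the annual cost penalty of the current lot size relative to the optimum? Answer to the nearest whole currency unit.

Annual demand D = 121 × 360 = 43,560.
EOQ = √(2DS/H) = √(2 × 43,560 × 169 / 16.5) ≈ 944.63.
Cost at Q* = (D/Q*)S + (Q*/2)H = √(2DSH) ≈ £15,586.34.
Cost at Q = 3,100: (43,560/3,100)×169 + (3,100/2)×16.5 = £2,374.72 + £25,575.00 = £27,949.72.
Excess = £27,949.72 − £15,586.34 = £12,363.38.

Extra cost ≈ £12,363 per year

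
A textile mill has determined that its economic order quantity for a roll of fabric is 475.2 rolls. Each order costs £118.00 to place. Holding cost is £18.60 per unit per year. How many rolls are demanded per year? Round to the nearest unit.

D ≈ 17,797 rolls per year

Squaring Q* = √(2DS/H) gives Q*² = 2DS/H.
From Q* = √(2DS/H): D = Q*²H / (2S) = 475.2² × 18.6 / (2 × 118) = 17797.287.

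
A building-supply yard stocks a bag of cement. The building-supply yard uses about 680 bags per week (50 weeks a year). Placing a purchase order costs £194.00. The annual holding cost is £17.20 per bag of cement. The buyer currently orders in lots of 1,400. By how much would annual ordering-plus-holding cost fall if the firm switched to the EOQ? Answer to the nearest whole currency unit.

Annual demand D = 680 × 50 = 34,000.
EOQ = √(2DS/H) = √(2 × 34,000 × 194 / 17.2) ≈ 875.77.
Cost at Q* = (D/Q*)S + (Q*/2)H = √(2DSH) ≈ £15,063.28.
Cost at Q = 1,400: (34,000/1,400)×194 + (1,400/2)×17.2 = £4,711.43 + £12,040.00 = £16,751.43.
Excess = £16,751.43 − £15,063.28 = £1,688.15.

Extra cost ≈ £1,688 per year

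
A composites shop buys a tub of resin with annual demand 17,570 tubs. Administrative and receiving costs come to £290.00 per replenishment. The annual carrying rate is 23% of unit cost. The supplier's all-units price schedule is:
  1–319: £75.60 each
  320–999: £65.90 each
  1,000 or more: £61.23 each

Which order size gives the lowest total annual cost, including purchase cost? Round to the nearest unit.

Holding cost per unit per year at price C is H = 0.23·C.
Candidates are each tier's EOQ (if it falls in that tier) and each price-break quantity.
Tier 1 (£75.60): EOQ = 765.6 exceeds tier's upper bound 319, so this tier is dominated.
EOQ at £65.90 = 820.0 (feasible in tier 2): TC = 17,570×£65.90 + (17,570/820.0)×290 + (820.0/2)×0.23×£65.90 = £1,170,291.15.
EOQ at £61.23 = 850.7 < 1000, so use break Q=1000: TC = 17,570×£61.23 + (17,570/1000.0)×290 + (1000.0/2)×0.23×£61.23 = £1,087,947.85.
Lowest total cost is £1,087,947.85 at Q = 1000.0.

Q* ≈ 1,000 tubs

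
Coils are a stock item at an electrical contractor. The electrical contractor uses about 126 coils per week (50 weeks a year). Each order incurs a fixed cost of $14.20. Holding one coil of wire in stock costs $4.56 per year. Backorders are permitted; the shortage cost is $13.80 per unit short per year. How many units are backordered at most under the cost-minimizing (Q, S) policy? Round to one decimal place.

S* ≈ 56.7 coils

Annual demand D = 126 × 50 = 6,300.
With planned backorders, Q* = √(2DS/H) · √((H+B)/B).
√(2DS/H) = √(2 × 6,300 × 14.2 / 4.56) = 198.083.
√((H+B)/B) = √((4.56+13.8)/13.8) = 1.1534.
Q* ≈ 228.478.
S* = Q* · H/(H+B) = 228.478 × 4.56/18.36 ≈ 56.746.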